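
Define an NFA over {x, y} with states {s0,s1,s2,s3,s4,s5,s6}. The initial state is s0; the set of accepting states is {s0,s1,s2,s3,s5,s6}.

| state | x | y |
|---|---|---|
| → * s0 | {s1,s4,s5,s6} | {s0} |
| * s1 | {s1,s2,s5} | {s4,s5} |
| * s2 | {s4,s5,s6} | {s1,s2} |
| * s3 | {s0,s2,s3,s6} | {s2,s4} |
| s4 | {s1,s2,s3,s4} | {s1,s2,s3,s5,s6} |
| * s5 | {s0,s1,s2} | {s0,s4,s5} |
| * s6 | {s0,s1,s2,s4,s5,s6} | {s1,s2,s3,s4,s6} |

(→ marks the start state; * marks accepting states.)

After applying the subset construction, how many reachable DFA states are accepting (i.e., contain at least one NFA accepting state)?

3

Start state of the DFA: {s0}.
{s0} --x--> {s1,s4,s5,s6}  [new]
{s0} --y--> {s0}  [seen]
{s1,s4,s5,s6} --x--> {s0,s1,s2,s3,s4,s5,s6}  [new]
{s1,s4,s5,s6} --y--> {s0,s1,s2,s3,s4,s5,s6}  [seen]
{s0,s1,s2,s3,s4,s5,s6} --x--> {s0,s1,s2,s3,s4,s5,s6}  [seen]
{s0,s1,s2,s3,s4,s5,s6} --y--> {s0,s1,s2,s3,s4,s5,s6}  [seen]
Reachable DFA states: {s0}, {s1,s4,s5,s6}, {s0,s1,s2,s3,s4,s5,s6}.
Accepting DFA states (contain an NFA accepting state): {s0}, {s1,s4,s5,s6}, {s0,s1,s2,s3,s4,s5,s6}.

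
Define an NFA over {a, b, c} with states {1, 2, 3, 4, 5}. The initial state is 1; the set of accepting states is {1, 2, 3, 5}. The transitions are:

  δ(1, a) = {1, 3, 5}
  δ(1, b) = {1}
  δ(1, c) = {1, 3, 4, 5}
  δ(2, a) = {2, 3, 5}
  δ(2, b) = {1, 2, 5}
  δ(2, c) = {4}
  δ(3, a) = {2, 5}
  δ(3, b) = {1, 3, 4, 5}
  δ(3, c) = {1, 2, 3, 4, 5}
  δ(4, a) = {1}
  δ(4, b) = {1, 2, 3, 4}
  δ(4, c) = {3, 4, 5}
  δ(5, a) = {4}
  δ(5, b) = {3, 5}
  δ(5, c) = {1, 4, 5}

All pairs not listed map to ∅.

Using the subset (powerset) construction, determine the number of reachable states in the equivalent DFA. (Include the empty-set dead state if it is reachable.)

Start state of the DFA: {1}.
{1} --a--> {1, 3, 5}  [new]
{1} --b--> {1}  [seen]
{1} --c--> {1, 3, 4, 5}  [new]
{1, 3, 5} --a--> {1, 2, 3, 4, 5}  [new]
{1, 3, 5} --b--> {1, 3, 4, 5}  [seen]
{1, 3, 5} --c--> {1, 2, 3, 4, 5}  [seen]
{1, 3, 4, 5} --a--> {1, 2, 3, 4, 5}  [seen]
{1, 3, 4, 5} --b--> {1, 2, 3, 4, 5}  [seen]
{1, 3, 4, 5} --c--> {1, 2, 3, 4, 5}  [seen]
{1, 2, 3, 4, 5} --a--> {1, 2, 3, 4, 5}  [seen]
{1, 2, 3, 4, 5} --b--> {1, 2, 3, 4, 5}  [seen]
{1, 2, 3, 4, 5} --c--> {1, 2, 3, 4, 5}  [seen]
Reachable DFA states: {1}, {1, 3, 5}, {1, 3, 4, 5}, {1, 2, 3, 4, 5}.

4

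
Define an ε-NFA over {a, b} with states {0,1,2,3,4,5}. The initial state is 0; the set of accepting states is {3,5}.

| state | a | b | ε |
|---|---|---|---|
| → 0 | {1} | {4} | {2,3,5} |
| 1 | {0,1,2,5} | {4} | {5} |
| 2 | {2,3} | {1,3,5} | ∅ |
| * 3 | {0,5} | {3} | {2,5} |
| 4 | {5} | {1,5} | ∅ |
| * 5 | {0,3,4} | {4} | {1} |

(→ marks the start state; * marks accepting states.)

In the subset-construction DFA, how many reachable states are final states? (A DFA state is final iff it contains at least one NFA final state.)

Start state of the DFA: {0,1,2,3,5} (ε-closure of the NFA start).
{0,1,2,3,5} --a--> {0,1,2,3,4,5}  [new]
{0,1,2,3,5} --b--> {1,2,3,4,5}  [new]
{0,1,2,3,4,5} --a--> {0,1,2,3,4,5}  [seen]
{0,1,2,3,4,5} --b--> {1,2,3,4,5}  [seen]
{1,2,3,4,5} --a--> {0,1,2,3,4,5}  [seen]
{1,2,3,4,5} --b--> {1,2,3,4,5}  [seen]
Reachable DFA states: {0,1,2,3,5}, {0,1,2,3,4,5}, {1,2,3,4,5}.
Accepting DFA states (contain an NFA accepting state): {0,1,2,3,5}, {0,1,2,3,4,5}, {1,2,3,4,5}.

3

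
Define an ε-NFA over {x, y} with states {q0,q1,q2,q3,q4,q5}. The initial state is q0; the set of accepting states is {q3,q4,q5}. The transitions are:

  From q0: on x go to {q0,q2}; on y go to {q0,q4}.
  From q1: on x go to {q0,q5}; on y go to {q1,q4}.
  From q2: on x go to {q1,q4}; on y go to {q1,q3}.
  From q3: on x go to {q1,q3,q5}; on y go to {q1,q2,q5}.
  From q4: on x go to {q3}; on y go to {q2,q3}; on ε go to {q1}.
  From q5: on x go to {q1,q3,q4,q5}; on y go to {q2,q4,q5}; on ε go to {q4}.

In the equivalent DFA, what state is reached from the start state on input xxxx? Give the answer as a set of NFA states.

Start: {q0}.
δ(q0,x) = {q0,q2}.
Union: {q0,q2}.
After x: {q0,q2}.
δ(q0,x) = {q0,q2}; δ(q2,x) = {q1,q4}.
Union: {q0,q1,q2,q4}.
After x: {q0,q1,q2,q4}.
δ(q0,x) = {q0,q2}; δ(q1,x) = {q0,q5}; δ(q2,x) = {q1,q4}; δ(q4,x) = {q3}.
Union: {q0,q1,q2,q3,q4,q5}.
After x: {q0,q1,q2,q3,q4,q5}.
δ(q0,x) = {q0,q2}; δ(q1,x) = {q0,q5}; δ(q2,x) = {q1,q4}; δ(q3,x) = {q1,q3,q5}; δ(q4,x) = {q3}; δ(q5,x) = {q1,q3,q4,q5}.
Union: {q0,q1,q2,q3,q4,q5}.
After x: {q0,q1,q2,q3,q4,q5}.

{q0,q1,q2,q3,q4,q5}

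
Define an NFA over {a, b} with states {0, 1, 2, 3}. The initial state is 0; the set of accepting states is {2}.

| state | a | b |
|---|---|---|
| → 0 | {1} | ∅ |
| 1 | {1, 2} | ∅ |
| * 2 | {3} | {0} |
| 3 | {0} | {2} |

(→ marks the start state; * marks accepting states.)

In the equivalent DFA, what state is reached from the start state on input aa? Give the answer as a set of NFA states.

{1, 2}

Start: {0}.
δ(0,a) = {1}.
Union: {1}.
After a: {1}.
δ(1,a) = {1, 2}.
Union: {1, 2}.
After a: {1, 2}.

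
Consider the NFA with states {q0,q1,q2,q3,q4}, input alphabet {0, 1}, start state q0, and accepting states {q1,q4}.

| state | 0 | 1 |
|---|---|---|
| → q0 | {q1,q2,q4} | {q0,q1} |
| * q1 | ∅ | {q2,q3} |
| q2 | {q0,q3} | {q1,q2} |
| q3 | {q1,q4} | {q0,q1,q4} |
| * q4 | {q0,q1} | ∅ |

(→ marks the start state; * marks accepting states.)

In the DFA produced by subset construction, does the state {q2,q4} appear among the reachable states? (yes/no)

Start state of the DFA: {q0}.
{q0} --0--> {q1,q2,q4}  [new]
{q0} --1--> {q0,q1}  [new]
{q1,q2,q4} --0--> {q0,q1,q3}  [new]
{q1,q2,q4} --1--> {q1,q2,q3}  [new]
{q0,q1} --0--> {q1,q2,q4}  [seen]
{q0,q1} --1--> {q0,q1,q2,q3}  [new]
{q0,q1,q3} --0--> {q1,q2,q4}  [seen]
{q0,q1,q3} --1--> {q0,q1,q2,q3,q4}  [new]
{q1,q2,q3} --0--> {q0,q1,q3,q4}  [new]
{q1,q2,q3} --1--> {q0,q1,q2,q3,q4}  [seen]
{q0,q1,q2,q3} --0--> {q0,q1,q2,q3,q4}  [seen]
{q0,q1,q2,q3} --1--> {q0,q1,q2,q3,q4}  [seen]
{q0,q1,q2,q3,q4} --0--> {q0,q1,q2,q3,q4}  [seen]
{q0,q1,q2,q3,q4} --1--> {q0,q1,q2,q3,q4}  [seen]
{q0,q1,q3,q4} --0--> {q0,q1,q2,q4}  [new]
{q0,q1,q3,q4} --1--> {q0,q1,q2,q3,q4}  [seen]
{q0,q1,q2,q4} --0--> {q0,q1,q2,q3,q4}  [seen]
{q0,q1,q2,q4} --1--> {q0,q1,q2,q3}  [seen]
Reachable DFA states: {q0}, {q1,q2,q4}, {q0,q1}, {q0,q1,q3}, {q1,q2,q3}, {q0,q1,q2,q3}, {q0,q1,q2,q3,q4}, {q0,q1,q3,q4}, {q0,q1,q2,q4}.
{q2,q4} is not among them.

no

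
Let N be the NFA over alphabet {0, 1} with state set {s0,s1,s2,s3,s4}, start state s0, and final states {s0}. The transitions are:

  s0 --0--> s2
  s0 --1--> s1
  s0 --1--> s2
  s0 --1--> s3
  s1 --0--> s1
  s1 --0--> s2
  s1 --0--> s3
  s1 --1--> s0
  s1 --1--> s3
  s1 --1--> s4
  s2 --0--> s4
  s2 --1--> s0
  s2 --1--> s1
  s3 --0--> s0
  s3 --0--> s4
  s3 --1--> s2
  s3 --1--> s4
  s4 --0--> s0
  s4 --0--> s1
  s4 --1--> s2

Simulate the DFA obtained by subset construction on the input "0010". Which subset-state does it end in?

{s4}

Start: {s0}.
δ(s0,0) = {s2}.
Union: {s2}.
After 0: {s2}.
δ(s2,0) = {s4}.
Union: {s4}.
After 0: {s4}.
δ(s4,1) = {s2}.
Union: {s2}.
After 1: {s2}.
δ(s2,0) = {s4}.
Union: {s4}.
After 0: {s4}.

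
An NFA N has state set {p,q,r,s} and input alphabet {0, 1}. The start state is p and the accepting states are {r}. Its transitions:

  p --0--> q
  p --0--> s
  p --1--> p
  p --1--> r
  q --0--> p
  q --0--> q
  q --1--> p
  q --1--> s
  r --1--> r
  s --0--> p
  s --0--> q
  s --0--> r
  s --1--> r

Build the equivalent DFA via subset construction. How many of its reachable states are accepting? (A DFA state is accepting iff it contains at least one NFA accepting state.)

Start state of the DFA: {p}.
{p} --0--> {q,s}  [new]
{p} --1--> {p,r}  [new]
{q,s} --0--> {p,q,r}  [new]
{q,s} --1--> {p,r,s}  [new]
{p,r} --0--> {q,s}  [seen]
{p,r} --1--> {p,r}  [seen]
{p,q,r} --0--> {p,q,s}  [new]
{p,q,r} --1--> {p,r,s}  [seen]
{p,r,s} --0--> {p,q,r,s}  [new]
{p,r,s} --1--> {p,r}  [seen]
{p,q,s} --0--> {p,q,r,s}  [seen]
{p,q,s} --1--> {p,r,s}  [seen]
{p,q,r,s} --0--> {p,q,r,s}  [seen]
{p,q,r,s} --1--> {p,r,s}  [seen]
Reachable DFA states: {p}, {q,s}, {p,r}, {p,q,r}, {p,r,s}, {p,q,s}, {p,q,r,s}.
Accepting DFA states (contain an NFA accepting state): {p,r}, {p,q,r}, {p,r,s}, {p,q,r,s}.

4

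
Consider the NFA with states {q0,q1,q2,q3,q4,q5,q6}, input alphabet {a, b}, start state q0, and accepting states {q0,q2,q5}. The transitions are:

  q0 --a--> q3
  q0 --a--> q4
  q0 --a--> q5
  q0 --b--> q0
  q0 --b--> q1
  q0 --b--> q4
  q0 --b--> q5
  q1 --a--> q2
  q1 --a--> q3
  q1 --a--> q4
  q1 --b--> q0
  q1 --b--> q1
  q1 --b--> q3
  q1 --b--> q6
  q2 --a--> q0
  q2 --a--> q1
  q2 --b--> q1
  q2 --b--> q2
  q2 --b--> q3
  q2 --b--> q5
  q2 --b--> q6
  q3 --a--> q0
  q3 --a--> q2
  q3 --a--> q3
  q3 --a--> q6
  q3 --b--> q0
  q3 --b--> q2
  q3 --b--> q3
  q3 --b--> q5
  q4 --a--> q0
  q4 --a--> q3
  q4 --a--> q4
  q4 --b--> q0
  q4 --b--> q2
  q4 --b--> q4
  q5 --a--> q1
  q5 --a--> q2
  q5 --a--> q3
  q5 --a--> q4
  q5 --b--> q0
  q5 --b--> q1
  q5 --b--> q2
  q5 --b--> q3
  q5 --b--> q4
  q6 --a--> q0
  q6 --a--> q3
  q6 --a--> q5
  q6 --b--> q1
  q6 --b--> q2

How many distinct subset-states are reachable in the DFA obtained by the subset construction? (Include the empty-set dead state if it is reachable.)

6

Start state of the DFA: {q0}.
{q0} --a--> {q3,q4,q5}  [new]
{q0} --b--> {q0,q1,q4,q5}  [new]
{q3,q4,q5} --a--> {q0,q1,q2,q3,q4,q6}  [new]
{q3,q4,q5} --b--> {q0,q1,q2,q3,q4,q5}  [new]
{q0,q1,q4,q5} --a--> {q0,q1,q2,q3,q4,q5}  [seen]
{q0,q1,q4,q5} --b--> {q0,q1,q2,q3,q4,q5,q6}  [new]
{q0,q1,q2,q3,q4,q6} --a--> {q0,q1,q2,q3,q4,q5,q6}  [seen]
{q0,q1,q2,q3,q4,q6} --b--> {q0,q1,q2,q3,q4,q5,q6}  [seen]
{q0,q1,q2,q3,q4,q5} --a--> {q0,q1,q2,q3,q4,q5,q6}  [seen]
{q0,q1,q2,q3,q4,q5} --b--> {q0,q1,q2,q3,q4,q5,q6}  [seen]
{q0,q1,q2,q3,q4,q5,q6} --a--> {q0,q1,q2,q3,q4,q5,q6}  [seen]
{q0,q1,q2,q3,q4,q5,q6} --b--> {q0,q1,q2,q3,q4,q5,q6}  [seen]
Reachable DFA states: {q0}, {q3,q4,q5}, {q0,q1,q4,q5}, {q0,q1,q2,q3,q4,q6}, {q0,q1,q2,q3,q4,q5}, {q0,q1,q2,q3,q4,q5,q6}.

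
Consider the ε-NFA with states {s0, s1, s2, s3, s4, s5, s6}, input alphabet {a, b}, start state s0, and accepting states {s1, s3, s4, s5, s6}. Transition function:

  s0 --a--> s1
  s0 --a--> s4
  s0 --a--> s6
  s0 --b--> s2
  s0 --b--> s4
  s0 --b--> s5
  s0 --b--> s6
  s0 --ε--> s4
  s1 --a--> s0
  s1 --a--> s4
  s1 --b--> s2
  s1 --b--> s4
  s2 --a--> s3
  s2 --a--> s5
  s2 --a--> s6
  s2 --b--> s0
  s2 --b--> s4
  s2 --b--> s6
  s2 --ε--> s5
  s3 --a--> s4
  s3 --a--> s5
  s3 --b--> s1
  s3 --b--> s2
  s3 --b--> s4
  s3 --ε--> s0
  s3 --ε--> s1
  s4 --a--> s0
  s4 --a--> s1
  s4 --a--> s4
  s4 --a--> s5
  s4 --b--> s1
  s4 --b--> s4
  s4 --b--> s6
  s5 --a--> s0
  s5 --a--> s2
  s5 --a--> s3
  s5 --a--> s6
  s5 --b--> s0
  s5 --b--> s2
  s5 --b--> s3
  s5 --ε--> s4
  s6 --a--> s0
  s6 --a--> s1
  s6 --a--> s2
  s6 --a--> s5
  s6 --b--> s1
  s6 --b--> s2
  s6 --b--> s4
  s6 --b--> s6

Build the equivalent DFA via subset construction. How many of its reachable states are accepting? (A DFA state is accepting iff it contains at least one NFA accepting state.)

Start state of the DFA: {s0, s4} (ε-closure of the NFA start).
{s0, s4} --a--> {s0, s1, s4, s5, s6}  [new]
{s0, s4} --b--> {s1, s2, s4, s5, s6}  [new]
{s0, s1, s4, s5, s6} --a--> {s0, s1, s2, s3, s4, s5, s6}  [new]
{s0, s1, s4, s5, s6} --b--> {s0, s1, s2, s3, s4, s5, s6}  [seen]
{s1, s2, s4, s5, s6} --a--> {s0, s1, s2, s3, s4, s5, s6}  [seen]
{s1, s2, s4, s5, s6} --b--> {s0, s1, s2, s3, s4, s5, s6}  [seen]
{s0, s1, s2, s3, s4, s5, s6} --a--> {s0, s1, s2, s3, s4, s5, s6}  [seen]
{s0, s1, s2, s3, s4, s5, s6} --b--> {s0, s1, s2, s3, s4, s5, s6}  [seen]
Reachable DFA states: {s0, s4}, {s0, s1, s4, s5, s6}, {s1, s2, s4, s5, s6}, {s0, s1, s2, s3, s4, s5, s6}.
Accepting DFA states (contain an NFA accepting state): {s0, s4}, {s0, s1, s4, s5, s6}, {s1, s2, s4, s5, s6}, {s0, s1, s2, s3, s4, s5, s6}.

4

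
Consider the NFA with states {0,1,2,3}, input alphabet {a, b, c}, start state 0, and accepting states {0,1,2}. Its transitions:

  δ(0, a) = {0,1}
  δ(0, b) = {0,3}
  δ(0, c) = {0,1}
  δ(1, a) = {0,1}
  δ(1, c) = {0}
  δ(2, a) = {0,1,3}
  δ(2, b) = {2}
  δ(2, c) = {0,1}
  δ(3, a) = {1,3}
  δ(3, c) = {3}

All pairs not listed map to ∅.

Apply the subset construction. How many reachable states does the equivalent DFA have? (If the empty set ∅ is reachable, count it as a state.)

4

Start state of the DFA: {0}.
{0} --a--> {0,1}  [new]
{0} --b--> {0,3}  [new]
{0} --c--> {0,1}  [seen]
{0,1} --a--> {0,1}  [seen]
{0,1} --b--> {0,3}  [seen]
{0,1} --c--> {0,1}  [seen]
{0,3} --a--> {0,1,3}  [new]
{0,3} --b--> {0,3}  [seen]
{0,3} --c--> {0,1,3}  [seen]
{0,1,3} --a--> {0,1,3}  [seen]
{0,1,3} --b--> {0,3}  [seen]
{0,1,3} --c--> {0,1,3}  [seen]
Reachable DFA states: {0}, {0,1}, {0,3}, {0,1,3}.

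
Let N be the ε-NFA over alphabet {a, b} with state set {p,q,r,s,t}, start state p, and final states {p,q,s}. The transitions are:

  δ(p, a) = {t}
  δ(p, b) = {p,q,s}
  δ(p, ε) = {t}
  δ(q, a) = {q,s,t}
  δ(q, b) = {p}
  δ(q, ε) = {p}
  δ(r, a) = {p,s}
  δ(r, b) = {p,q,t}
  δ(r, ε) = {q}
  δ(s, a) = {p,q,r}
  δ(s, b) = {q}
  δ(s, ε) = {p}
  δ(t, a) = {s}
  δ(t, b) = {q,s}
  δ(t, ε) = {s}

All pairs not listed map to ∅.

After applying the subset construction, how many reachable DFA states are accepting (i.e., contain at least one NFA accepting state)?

Start state of the DFA: {p,s,t} (ε-closure of the NFA start).
{p,s,t} --a--> {p,q,r,s,t}  [new]
{p,s,t} --b--> {p,q,s,t}  [new]
{p,q,r,s,t} --a--> {p,q,r,s,t}  [seen]
{p,q,r,s,t} --b--> {p,q,s,t}  [seen]
{p,q,s,t} --a--> {p,q,r,s,t}  [seen]
{p,q,s,t} --b--> {p,q,s,t}  [seen]
Reachable DFA states: {p,s,t}, {p,q,r,s,t}, {p,q,s,t}.
Accepting DFA states (contain an NFA accepting state): {p,s,t}, {p,q,r,s,t}, {p,q,s,t}.

3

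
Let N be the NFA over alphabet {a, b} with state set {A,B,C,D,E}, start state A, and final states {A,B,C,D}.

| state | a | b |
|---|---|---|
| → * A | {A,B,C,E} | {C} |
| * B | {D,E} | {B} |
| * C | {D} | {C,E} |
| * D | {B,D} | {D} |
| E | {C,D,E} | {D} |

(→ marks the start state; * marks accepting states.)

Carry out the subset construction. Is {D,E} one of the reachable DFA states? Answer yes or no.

Start state of the DFA: {A}.
{A} --a--> {A,B,C,E}  [new]
{A} --b--> {C}  [new]
{A,B,C,E} --a--> {A,B,C,D,E}  [new]
{A,B,C,E} --b--> {B,C,D,E}  [new]
{C} --a--> {D}  [new]
{C} --b--> {C,E}  [new]
{A,B,C,D,E} --a--> {A,B,C,D,E}  [seen]
{A,B,C,D,E} --b--> {B,C,D,E}  [seen]
{B,C,D,E} --a--> {B,C,D,E}  [seen]
{B,C,D,E} --b--> {B,C,D,E}  [seen]
{D} --a--> {B,D}  [new]
{D} --b--> {D}  [seen]
{C,E} --a--> {C,D,E}  [new]
{C,E} --b--> {C,D,E}  [seen]
{B,D} --a--> {B,D,E}  [new]
{B,D} --b--> {B,D}  [seen]
{C,D,E} --a--> {B,C,D,E}  [seen]
{C,D,E} --b--> {C,D,E}  [seen]
{B,D,E} --a--> {B,C,D,E}  [seen]
{B,D,E} --b--> {B,D}  [seen]
Reachable DFA states: {A}, {A,B,C,E}, {C}, {A,B,C,D,E}, {B,C,D,E}, {D}, {C,E}, {B,D}, {C,D,E}, {B,D,E}.
{D,E} is not among them.

no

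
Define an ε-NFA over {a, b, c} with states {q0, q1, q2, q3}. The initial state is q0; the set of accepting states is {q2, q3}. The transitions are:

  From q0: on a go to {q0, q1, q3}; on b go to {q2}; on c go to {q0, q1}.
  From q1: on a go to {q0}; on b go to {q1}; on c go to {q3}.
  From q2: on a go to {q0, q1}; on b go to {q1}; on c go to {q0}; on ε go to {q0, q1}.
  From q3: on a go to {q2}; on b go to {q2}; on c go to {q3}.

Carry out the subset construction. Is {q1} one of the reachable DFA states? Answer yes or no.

Start state of the DFA: {q0} (ε-closure of the NFA start).
{q0} --a--> {q0, q1, q3}  [new]
{q0} --b--> {q0, q1, q2}  [new]
{q0} --c--> {q0, q1}  [new]
{q0, q1, q3} --a--> {q0, q1, q2, q3}  [new]
{q0, q1, q3} --b--> {q0, q1, q2}  [seen]
{q0, q1, q3} --c--> {q0, q1, q3}  [seen]
{q0, q1, q2} --a--> {q0, q1, q3}  [seen]
{q0, q1, q2} --b--> {q0, q1, q2}  [seen]
{q0, q1, q2} --c--> {q0, q1, q3}  [seen]
{q0, q1} --a--> {q0, q1, q3}  [seen]
{q0, q1} --b--> {q0, q1, q2}  [seen]
{q0, q1} --c--> {q0, q1, q3}  [seen]
{q0, q1, q2, q3} --a--> {q0, q1, q2, q3}  [seen]
{q0, q1, q2, q3} --b--> {q0, q1, q2}  [seen]
{q0, q1, q2, q3} --c--> {q0, q1, q3}  [seen]
Reachable DFA states: {q0}, {q0, q1, q3}, {q0, q1, q2}, {q0, q1}, {q0, q1, q2, q3}.
{q1} is not among them.

no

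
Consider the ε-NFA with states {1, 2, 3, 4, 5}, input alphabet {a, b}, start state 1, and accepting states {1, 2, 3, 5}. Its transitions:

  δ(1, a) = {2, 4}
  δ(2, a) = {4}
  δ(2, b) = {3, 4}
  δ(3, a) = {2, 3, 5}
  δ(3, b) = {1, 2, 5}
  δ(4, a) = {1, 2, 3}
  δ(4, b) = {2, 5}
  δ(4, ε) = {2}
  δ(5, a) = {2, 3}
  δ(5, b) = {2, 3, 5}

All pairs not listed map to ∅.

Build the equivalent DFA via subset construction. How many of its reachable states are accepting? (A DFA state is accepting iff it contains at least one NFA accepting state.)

Start state of the DFA: {1} (ε-closure of the NFA start).
{1} --a--> {2, 4}  [new]
{1} --b--> ∅  [new]
{2, 4} --a--> {1, 2, 3, 4}  [new]
{2, 4} --b--> {2, 3, 4, 5}  [new]
∅ --a--> ∅  [seen]
∅ --b--> ∅  [seen]
{1, 2, 3, 4} --a--> {1, 2, 3, 4, 5}  [new]
{1, 2, 3, 4} --b--> {1, 2, 3, 4, 5}  [seen]
{2, 3, 4, 5} --a--> {1, 2, 3, 4, 5}  [seen]
{2, 3, 4, 5} --b--> {1, 2, 3, 4, 5}  [seen]
{1, 2, 3, 4, 5} --a--> {1, 2, 3, 4, 5}  [seen]
{1, 2, 3, 4, 5} --b--> {1, 2, 3, 4, 5}  [seen]
Reachable DFA states: {1}, {2, 4}, ∅, {1, 2, 3, 4}, {2, 3, 4, 5}, {1, 2, 3, 4, 5}.
Accepting DFA states (contain an NFA accepting state): {1}, {2, 4}, {1, 2, 3, 4}, {2, 3, 4, 5}, {1, 2, 3, 4, 5}.

5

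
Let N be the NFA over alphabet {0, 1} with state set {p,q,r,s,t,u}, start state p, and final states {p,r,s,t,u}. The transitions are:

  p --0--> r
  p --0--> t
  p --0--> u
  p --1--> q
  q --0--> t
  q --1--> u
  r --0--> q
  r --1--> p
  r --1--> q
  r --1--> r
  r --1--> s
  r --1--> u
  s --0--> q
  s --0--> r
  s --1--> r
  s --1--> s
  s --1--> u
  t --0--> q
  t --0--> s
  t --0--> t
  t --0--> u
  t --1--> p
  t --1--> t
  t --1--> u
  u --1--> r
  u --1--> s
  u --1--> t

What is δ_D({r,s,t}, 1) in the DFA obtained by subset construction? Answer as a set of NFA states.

δ(r,1) = {p,q,r,s,u}; δ(s,1) = {r,s,u}; δ(t,1) = {p,t,u}.
Union: {p,q,r,s,t,u}.

{p,q,r,s,t,u}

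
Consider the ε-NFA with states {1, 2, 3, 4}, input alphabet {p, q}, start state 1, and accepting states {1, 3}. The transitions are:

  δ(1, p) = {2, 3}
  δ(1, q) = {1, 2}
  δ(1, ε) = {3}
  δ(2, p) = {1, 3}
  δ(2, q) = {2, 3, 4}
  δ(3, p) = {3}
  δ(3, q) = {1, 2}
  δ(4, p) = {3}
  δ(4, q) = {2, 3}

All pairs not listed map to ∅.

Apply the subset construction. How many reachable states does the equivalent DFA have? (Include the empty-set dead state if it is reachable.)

4

Start state of the DFA: {1, 3} (ε-closure of the NFA start).
{1, 3} --p--> {2, 3}  [new]
{1, 3} --q--> {1, 2, 3}  [new]
{2, 3} --p--> {1, 3}  [seen]
{2, 3} --q--> {1, 2, 3, 4}  [new]
{1, 2, 3} --p--> {1, 2, 3}  [seen]
{1, 2, 3} --q--> {1, 2, 3, 4}  [seen]
{1, 2, 3, 4} --p--> {1, 2, 3}  [seen]
{1, 2, 3, 4} --q--> {1, 2, 3, 4}  [seen]
Reachable DFA states: {1, 3}, {2, 3}, {1, 2, 3}, {1, 2, 3, 4}.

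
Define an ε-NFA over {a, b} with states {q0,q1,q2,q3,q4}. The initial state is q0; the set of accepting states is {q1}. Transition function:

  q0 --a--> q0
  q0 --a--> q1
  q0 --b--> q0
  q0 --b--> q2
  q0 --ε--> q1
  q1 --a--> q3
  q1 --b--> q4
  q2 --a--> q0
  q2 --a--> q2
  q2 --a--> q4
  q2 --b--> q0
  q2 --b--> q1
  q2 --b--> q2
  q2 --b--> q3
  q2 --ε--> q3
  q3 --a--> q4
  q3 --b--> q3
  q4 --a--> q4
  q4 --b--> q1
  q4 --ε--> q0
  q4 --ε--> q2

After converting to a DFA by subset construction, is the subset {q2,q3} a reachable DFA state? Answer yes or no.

Start state of the DFA: {q0,q1} (ε-closure of the NFA start).
{q0,q1} --a--> {q0,q1,q3}  [new]
{q0,q1} --b--> {q0,q1,q2,q3,q4}  [new]
{q0,q1,q3} --a--> {q0,q1,q2,q3,q4}  [seen]
{q0,q1,q3} --b--> {q0,q1,q2,q3,q4}  [seen]
{q0,q1,q2,q3,q4} --a--> {q0,q1,q2,q3,q4}  [seen]
{q0,q1,q2,q3,q4} --b--> {q0,q1,q2,q3,q4}  [seen]
Reachable DFA states: {q0,q1}, {q0,q1,q3}, {q0,q1,q2,q3,q4}.
{q2,q3} is not among them.

no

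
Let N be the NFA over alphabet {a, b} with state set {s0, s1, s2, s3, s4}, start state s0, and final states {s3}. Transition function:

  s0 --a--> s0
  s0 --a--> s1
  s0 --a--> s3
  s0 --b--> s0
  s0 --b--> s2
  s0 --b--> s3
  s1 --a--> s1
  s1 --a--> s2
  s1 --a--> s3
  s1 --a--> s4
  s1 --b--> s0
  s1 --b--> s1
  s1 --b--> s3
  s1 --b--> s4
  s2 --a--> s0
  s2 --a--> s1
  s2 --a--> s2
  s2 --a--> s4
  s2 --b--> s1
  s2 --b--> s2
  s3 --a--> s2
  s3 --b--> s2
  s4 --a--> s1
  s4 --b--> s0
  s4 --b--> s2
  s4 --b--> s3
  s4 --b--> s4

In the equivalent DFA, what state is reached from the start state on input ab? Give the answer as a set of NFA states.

{s0, s1, s2, s3, s4}

Start: {s0}.
δ(s0,a) = {s0, s1, s3}.
Union: {s0, s1, s3}.
After a: {s0, s1, s3}.
δ(s0,b) = {s0, s2, s3}; δ(s1,b) = {s0, s1, s3, s4}; δ(s3,b) = {s2}.
Union: {s0, s1, s2, s3, s4}.
After b: {s0, s1, s2, s3, s4}.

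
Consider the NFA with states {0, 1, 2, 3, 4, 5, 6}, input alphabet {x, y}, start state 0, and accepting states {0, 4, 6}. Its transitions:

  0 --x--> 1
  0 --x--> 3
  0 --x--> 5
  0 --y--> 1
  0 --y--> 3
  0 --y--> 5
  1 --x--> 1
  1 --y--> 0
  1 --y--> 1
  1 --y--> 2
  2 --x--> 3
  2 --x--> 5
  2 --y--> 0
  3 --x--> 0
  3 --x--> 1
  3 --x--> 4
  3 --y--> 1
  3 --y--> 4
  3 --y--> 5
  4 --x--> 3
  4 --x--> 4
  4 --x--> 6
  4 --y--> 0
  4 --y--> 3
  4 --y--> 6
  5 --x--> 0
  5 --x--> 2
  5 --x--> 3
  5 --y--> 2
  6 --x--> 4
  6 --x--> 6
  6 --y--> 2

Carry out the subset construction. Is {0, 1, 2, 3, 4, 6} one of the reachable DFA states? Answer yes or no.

Start state of the DFA: {0}.
{0} --x--> {1, 3, 5}  [new]
{0} --y--> {1, 3, 5}  [seen]
{1, 3, 5} --x--> {0, 1, 2, 3, 4}  [new]
{1, 3, 5} --y--> {0, 1, 2, 4, 5}  [new]
{0, 1, 2, 3, 4} --x--> {0, 1, 3, 4, 5, 6}  [new]
{0, 1, 2, 3, 4} --y--> {0, 1, 2, 3, 4, 5, 6}  [new]
{0, 1, 2, 4, 5} --x--> {0, 1, 2, 3, 4, 5, 6}  [seen]
{0, 1, 2, 4, 5} --y--> {0, 1, 2, 3, 5, 6}  [new]
{0, 1, 3, 4, 5, 6} --x--> {0, 1, 2, 3, 4, 5, 6}  [seen]
{0, 1, 3, 4, 5, 6} --y--> {0, 1, 2, 3, 4, 5, 6}  [seen]
{0, 1, 2, 3, 4, 5, 6} --x--> {0, 1, 2, 3, 4, 5, 6}  [seen]
{0, 1, 2, 3, 4, 5, 6} --y--> {0, 1, 2, 3, 4, 5, 6}  [seen]
{0, 1, 2, 3, 5, 6} --x--> {0, 1, 2, 3, 4, 5, 6}  [seen]
{0, 1, 2, 3, 5, 6} --y--> {0, 1, 2, 3, 4, 5}  [new]
{0, 1, 2, 3, 4, 5} --x--> {0, 1, 2, 3, 4, 5, 6}  [seen]
{0, 1, 2, 3, 4, 5} --y--> {0, 1, 2, 3, 4, 5, 6}  [seen]
Reachable DFA states: {0}, {1, 3, 5}, {0, 1, 2, 3, 4}, {0, 1, 2, 4, 5}, {0, 1, 3, 4, 5, 6}, {0, 1, 2, 3, 4, 5, 6}, {0, 1, 2, 3, 5, 6}, {0, 1, 2, 3, 4, 5}.
{0, 1, 2, 3, 4, 6} is not among them.

no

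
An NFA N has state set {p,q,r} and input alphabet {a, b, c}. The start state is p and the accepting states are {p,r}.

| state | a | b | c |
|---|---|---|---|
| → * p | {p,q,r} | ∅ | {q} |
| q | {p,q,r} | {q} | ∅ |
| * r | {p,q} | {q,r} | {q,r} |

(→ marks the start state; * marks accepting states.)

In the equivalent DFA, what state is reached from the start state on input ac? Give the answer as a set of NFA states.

{q,r}

Start: {p}.
δ(p,a) = {p,q,r}.
Union: {p,q,r}.
After a: {p,q,r}.
δ(p,c) = {q}; δ(q,c) = ∅; δ(r,c) = {q,r}.
Union: {q,r}.
After c: {q,r}.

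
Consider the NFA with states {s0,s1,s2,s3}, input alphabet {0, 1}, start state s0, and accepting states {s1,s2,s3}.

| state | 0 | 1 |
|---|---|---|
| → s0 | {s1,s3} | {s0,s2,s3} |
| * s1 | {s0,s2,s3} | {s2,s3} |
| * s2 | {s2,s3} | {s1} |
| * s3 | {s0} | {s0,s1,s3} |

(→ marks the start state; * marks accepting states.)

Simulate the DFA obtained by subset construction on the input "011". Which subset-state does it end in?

Start: {s0}.
δ(s0,0) = {s1,s3}.
Union: {s1,s3}.
After 0: {s1,s3}.
δ(s1,1) = {s2,s3}; δ(s3,1) = {s0,s1,s3}.
Union: {s0,s1,s2,s3}.
After 1: {s0,s1,s2,s3}.
δ(s0,1) = {s0,s2,s3}; δ(s1,1) = {s2,s3}; δ(s2,1) = {s1}; δ(s3,1) = {s0,s1,s3}.
Union: {s0,s1,s2,s3}.
After 1: {s0,s1,s2,s3}.

{s0,s1,s2,s3}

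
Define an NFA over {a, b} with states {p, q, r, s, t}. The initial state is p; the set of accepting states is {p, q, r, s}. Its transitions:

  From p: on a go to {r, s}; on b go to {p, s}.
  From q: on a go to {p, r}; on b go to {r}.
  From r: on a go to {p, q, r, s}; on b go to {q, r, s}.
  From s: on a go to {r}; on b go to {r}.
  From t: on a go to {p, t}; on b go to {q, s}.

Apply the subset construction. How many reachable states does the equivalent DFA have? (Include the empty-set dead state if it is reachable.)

Start state of the DFA: {p}.
{p} --a--> {r, s}  [new]
{p} --b--> {p, s}  [new]
{r, s} --a--> {p, q, r, s}  [new]
{r, s} --b--> {q, r, s}  [new]
{p, s} --a--> {r, s}  [seen]
{p, s} --b--> {p, r, s}  [new]
{p, q, r, s} --a--> {p, q, r, s}  [seen]
{p, q, r, s} --b--> {p, q, r, s}  [seen]
{q, r, s} --a--> {p, q, r, s}  [seen]
{q, r, s} --b--> {q, r, s}  [seen]
{p, r, s} --a--> {p, q, r, s}  [seen]
{p, r, s} --b--> {p, q, r, s}  [seen]
Reachable DFA states: {p}, {r, s}, {p, s}, {p, q, r, s}, {q, r, s}, {p, r, s}.

6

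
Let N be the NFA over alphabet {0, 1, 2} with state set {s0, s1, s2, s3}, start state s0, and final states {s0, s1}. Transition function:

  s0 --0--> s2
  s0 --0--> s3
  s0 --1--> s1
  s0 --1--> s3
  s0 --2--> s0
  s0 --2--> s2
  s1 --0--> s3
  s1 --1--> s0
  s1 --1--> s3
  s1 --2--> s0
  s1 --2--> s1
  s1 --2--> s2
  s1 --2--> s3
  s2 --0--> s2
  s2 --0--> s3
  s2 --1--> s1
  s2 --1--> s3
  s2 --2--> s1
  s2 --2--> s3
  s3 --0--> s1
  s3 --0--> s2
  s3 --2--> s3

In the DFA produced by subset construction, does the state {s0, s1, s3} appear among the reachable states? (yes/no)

yes

Start state of the DFA: {s0}.
{s0} --0--> {s2, s3}  [new]
{s0} --1--> {s1, s3}  [new]
{s0} --2--> {s0, s2}  [new]
{s2, s3} --0--> {s1, s2, s3}  [new]
{s2, s3} --1--> {s1, s3}  [seen]
{s2, s3} --2--> {s1, s3}  [seen]
{s1, s3} --0--> {s1, s2, s3}  [seen]
{s1, s3} --1--> {s0, s3}  [new]
{s1, s3} --2--> {s0, s1, s2, s3}  [new]
{s0, s2} --0--> {s2, s3}  [seen]
{s0, s2} --1--> {s1, s3}  [seen]
{s0, s2} --2--> {s0, s1, s2, s3}  [seen]
{s1, s2, s3} --0--> {s1, s2, s3}  [seen]
{s1, s2, s3} --1--> {s0, s1, s3}  [new]
{s1, s2, s3} --2--> {s0, s1, s2, s3}  [seen]
{s0, s3} --0--> {s1, s2, s3}  [seen]
{s0, s3} --1--> {s1, s3}  [seen]
{s0, s3} --2--> {s0, s2, s3}  [new]
{s0, s1, s2, s3} --0--> {s1, s2, s3}  [seen]
{s0, s1, s2, s3} --1--> {s0, s1, s3}  [seen]
{s0, s1, s2, s3} --2--> {s0, s1, s2, s3}  [seen]
{s0, s1, s3} --0--> {s1, s2, s3}  [seen]
{s0, s1, s3} --1--> {s0, s1, s3}  [seen]
{s0, s1, s3} --2--> {s0, s1, s2, s3}  [seen]
{s0, s2, s3} --0--> {s1, s2, s3}  [seen]
{s0, s2, s3} --1--> {s1, s3}  [seen]
{s0, s2, s3} --2--> {s0, s1, s2, s3}  [seen]
Reachable DFA states: {s0}, {s2, s3}, {s1, s3}, {s0, s2}, {s1, s2, s3}, {s0, s3}, {s0, s1, s2, s3}, {s0, s1, s3}, {s0, s2, s3}.
{s0, s1, s3} is among them.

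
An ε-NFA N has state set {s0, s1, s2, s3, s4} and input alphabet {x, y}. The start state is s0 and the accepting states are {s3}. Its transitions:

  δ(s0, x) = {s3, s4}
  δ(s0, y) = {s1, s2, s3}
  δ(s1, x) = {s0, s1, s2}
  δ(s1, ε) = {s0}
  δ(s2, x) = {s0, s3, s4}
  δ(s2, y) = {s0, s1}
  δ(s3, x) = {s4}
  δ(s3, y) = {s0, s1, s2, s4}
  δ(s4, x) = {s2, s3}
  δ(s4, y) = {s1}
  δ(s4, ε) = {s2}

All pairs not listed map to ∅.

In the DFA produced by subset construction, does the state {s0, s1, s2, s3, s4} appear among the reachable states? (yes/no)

Start state of the DFA: {s0} (ε-closure of the NFA start).
{s0} --x--> {s2, s3, s4}  [new]
{s0} --y--> {s0, s1, s2, s3}  [new]
{s2, s3, s4} --x--> {s0, s2, s3, s4}  [new]
{s2, s3, s4} --y--> {s0, s1, s2, s4}  [new]
{s0, s1, s2, s3} --x--> {s0, s1, s2, s3, s4}  [new]
{s0, s1, s2, s3} --y--> {s0, s1, s2, s3, s4}  [seen]
{s0, s2, s3, s4} --x--> {s0, s2, s3, s4}  [seen]
{s0, s2, s3, s4} --y--> {s0, s1, s2, s3, s4}  [seen]
{s0, s1, s2, s4} --x--> {s0, s1, s2, s3, s4}  [seen]
{s0, s1, s2, s4} --y--> {s0, s1, s2, s3}  [seen]
{s0, s1, s2, s3, s4} --x--> {s0, s1, s2, s3, s4}  [seen]
{s0, s1, s2, s3, s4} --y--> {s0, s1, s2, s3, s4}  [seen]
Reachable DFA states: {s0}, {s2, s3, s4}, {s0, s1, s2, s3}, {s0, s2, s3, s4}, {s0, s1, s2, s4}, {s0, s1, s2, s3, s4}.
{s0, s1, s2, s3, s4} is among them.

yes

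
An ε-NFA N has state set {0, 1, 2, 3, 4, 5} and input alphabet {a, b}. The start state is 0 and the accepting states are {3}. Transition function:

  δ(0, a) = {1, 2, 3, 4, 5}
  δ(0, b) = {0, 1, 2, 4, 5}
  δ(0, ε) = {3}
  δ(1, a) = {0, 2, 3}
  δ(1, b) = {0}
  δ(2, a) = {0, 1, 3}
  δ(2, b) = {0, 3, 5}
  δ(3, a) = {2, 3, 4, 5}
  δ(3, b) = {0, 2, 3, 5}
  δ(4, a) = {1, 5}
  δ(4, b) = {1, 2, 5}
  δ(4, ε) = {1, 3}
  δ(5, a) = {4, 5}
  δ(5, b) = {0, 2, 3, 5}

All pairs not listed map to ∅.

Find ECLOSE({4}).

{1, 3, 4}

Begin with {4}.
4 →ε {1, 3}; add 1, 3.
ε-closure = {1, 3, 4}.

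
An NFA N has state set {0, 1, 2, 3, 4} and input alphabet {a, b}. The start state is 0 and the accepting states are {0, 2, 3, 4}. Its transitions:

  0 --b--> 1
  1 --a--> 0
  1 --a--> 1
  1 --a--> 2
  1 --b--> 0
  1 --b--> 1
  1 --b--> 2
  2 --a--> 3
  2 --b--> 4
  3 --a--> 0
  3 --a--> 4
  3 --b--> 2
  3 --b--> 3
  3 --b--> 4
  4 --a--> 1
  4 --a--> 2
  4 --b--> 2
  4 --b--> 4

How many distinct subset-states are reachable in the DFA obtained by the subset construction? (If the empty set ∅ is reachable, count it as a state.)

Start state of the DFA: {0}.
{0} --a--> ∅  [new]
{0} --b--> {1}  [new]
∅ --a--> ∅  [seen]
∅ --b--> ∅  [seen]
{1} --a--> {0, 1, 2}  [new]
{1} --b--> {0, 1, 2}  [seen]
{0, 1, 2} --a--> {0, 1, 2, 3}  [new]
{0, 1, 2} --b--> {0, 1, 2, 4}  [new]
{0, 1, 2, 3} --a--> {0, 1, 2, 3, 4}  [new]
{0, 1, 2, 3} --b--> {0, 1, 2, 3, 4}  [seen]
{0, 1, 2, 4} --a--> {0, 1, 2, 3}  [seen]
{0, 1, 2, 4} --b--> {0, 1, 2, 4}  [seen]
{0, 1, 2, 3, 4} --a--> {0, 1, 2, 3, 4}  [seen]
{0, 1, 2, 3, 4} --b--> {0, 1, 2, 3, 4}  [seen]
Reachable DFA states: {0}, ∅, {1}, {0, 1, 2}, {0, 1, 2, 3}, {0, 1, 2, 4}, {0, 1, 2, 3, 4}.

7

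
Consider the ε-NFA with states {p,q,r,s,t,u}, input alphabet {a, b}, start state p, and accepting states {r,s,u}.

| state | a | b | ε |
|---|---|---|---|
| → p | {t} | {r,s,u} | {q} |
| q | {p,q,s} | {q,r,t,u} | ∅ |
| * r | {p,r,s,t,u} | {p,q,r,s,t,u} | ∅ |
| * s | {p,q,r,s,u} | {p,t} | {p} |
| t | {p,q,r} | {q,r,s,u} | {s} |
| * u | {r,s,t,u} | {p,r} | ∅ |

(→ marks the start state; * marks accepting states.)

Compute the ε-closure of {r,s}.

Begin with {r,s}.
s →ε {p}; add p.
p →ε {q}; add q.
ε-closure = {p,q,r,s}.

{p,q,r,s}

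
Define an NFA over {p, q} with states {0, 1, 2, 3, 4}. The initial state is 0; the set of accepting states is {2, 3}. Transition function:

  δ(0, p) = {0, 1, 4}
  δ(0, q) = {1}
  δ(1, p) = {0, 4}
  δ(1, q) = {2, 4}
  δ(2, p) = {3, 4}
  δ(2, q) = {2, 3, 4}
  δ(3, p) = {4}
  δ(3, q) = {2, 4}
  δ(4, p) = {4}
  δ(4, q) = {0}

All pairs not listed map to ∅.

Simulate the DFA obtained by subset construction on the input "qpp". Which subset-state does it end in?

{0, 1, 4}

Start: {0}.
δ(0,q) = {1}.
Union: {1}.
After q: {1}.
δ(1,p) = {0, 4}.
Union: {0, 4}.
After p: {0, 4}.
δ(0,p) = {0, 1, 4}; δ(4,p) = {4}.
Union: {0, 1, 4}.
After p: {0, 1, 4}.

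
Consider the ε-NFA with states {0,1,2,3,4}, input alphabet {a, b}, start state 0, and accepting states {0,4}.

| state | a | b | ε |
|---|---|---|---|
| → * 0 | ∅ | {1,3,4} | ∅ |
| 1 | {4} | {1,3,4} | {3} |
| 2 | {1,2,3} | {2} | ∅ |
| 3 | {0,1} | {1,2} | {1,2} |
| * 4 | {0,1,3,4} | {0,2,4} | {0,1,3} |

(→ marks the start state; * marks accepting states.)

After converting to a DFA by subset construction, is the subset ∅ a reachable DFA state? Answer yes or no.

yes

Start state of the DFA: {0} (ε-closure of the NFA start).
{0} --a--> ∅  [new]
{0} --b--> {0,1,2,3,4}  [new]
∅ --a--> ∅  [seen]
∅ --b--> ∅  [seen]
{0,1,2,3,4} --a--> {0,1,2,3,4}  [seen]
{0,1,2,3,4} --b--> {0,1,2,3,4}  [seen]
Reachable DFA states: {0}, ∅, {0,1,2,3,4}.
∅ is among them.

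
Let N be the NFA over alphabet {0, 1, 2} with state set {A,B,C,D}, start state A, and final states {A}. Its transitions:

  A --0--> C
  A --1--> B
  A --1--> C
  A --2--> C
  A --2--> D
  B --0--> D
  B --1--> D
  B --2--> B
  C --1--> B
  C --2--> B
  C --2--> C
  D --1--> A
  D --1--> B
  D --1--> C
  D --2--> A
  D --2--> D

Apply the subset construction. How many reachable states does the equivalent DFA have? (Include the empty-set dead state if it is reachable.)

14

Start state of the DFA: {A}.
{A} --0--> {C}  [new]
{A} --1--> {B,C}  [new]
{A} --2--> {C,D}  [new]
{C} --0--> ∅  [new]
{C} --1--> {B}  [new]
{C} --2--> {B,C}  [seen]
{B,C} --0--> {D}  [new]
{B,C} --1--> {B,D}  [new]
{B,C} --2--> {B,C}  [seen]
{C,D} --0--> ∅  [seen]
{C,D} --1--> {A,B,C}  [new]
{C,D} --2--> {A,B,C,D}  [new]
∅ --0--> ∅  [seen]
∅ --1--> ∅  [seen]
∅ --2--> ∅  [seen]
{B} --0--> {D}  [seen]
{B} --1--> {D}  [seen]
{B} --2--> {B}  [seen]
{D} --0--> ∅  [seen]
{D} --1--> {A,B,C}  [seen]
{D} --2--> {A,D}  [new]
{B,D} --0--> {D}  [seen]
{B,D} --1--> {A,B,C,D}  [seen]
{B,D} --2--> {A,B,D}  [new]
{A,B,C} --0--> {C,D}  [seen]
{A,B,C} --1--> {B,C,D}  [new]
{A,B,C} --2--> {B,C,D}  [seen]
{A,B,C,D} --0--> {C,D}  [seen]
{A,B,C,D} --1--> {A,B,C,D}  [seen]
{A,B,C,D} --2--> {A,B,C,D}  [seen]
{A,D} --0--> {C}  [seen]
{A,D} --1--> {A,B,C}  [seen]
{A,D} --2--> {A,C,D}  [new]
{A,B,D} --0--> {C,D}  [seen]
{A,B,D} --1--> {A,B,C,D}  [seen]
{A,B,D} --2--> {A,B,C,D}  [seen]
{B,C,D} --0--> {D}  [seen]
{B,C,D} --1--> {A,B,C,D}  [seen]
{B,C,D} --2--> {A,B,C,D}  [seen]
{A,C,D} --0--> {C}  [seen]
{A,C,D} --1--> {A,B,C}  [seen]
{A,C,D} --2--> {A,B,C,D}  [seen]
Reachable DFA states: {A}, {C}, {B,C}, {C,D}, ∅, {B}, {D}, {B,D}, {A,B,C}, {A,B,C,D}, {A,D}, {A,B,D}, {B,C,D}, {A,C,D}.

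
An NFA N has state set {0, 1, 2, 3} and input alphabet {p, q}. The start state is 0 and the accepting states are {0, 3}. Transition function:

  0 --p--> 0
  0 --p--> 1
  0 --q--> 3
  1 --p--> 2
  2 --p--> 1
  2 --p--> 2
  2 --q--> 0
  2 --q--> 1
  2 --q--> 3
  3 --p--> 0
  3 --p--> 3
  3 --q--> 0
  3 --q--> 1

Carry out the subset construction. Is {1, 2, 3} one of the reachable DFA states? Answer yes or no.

Start state of the DFA: {0}.
{0} --p--> {0, 1}  [new]
{0} --q--> {3}  [new]
{0, 1} --p--> {0, 1, 2}  [new]
{0, 1} --q--> {3}  [seen]
{3} --p--> {0, 3}  [new]
{3} --q--> {0, 1}  [seen]
{0, 1, 2} --p--> {0, 1, 2}  [seen]
{0, 1, 2} --q--> {0, 1, 3}  [new]
{0, 3} --p--> {0, 1, 3}  [seen]
{0, 3} --q--> {0, 1, 3}  [seen]
{0, 1, 3} --p--> {0, 1, 2, 3}  [new]
{0, 1, 3} --q--> {0, 1, 3}  [seen]
{0, 1, 2, 3} --p--> {0, 1, 2, 3}  [seen]
{0, 1, 2, 3} --q--> {0, 1, 3}  [seen]
Reachable DFA states: {0}, {0, 1}, {3}, {0, 1, 2}, {0, 3}, {0, 1, 3}, {0, 1, 2, 3}.
{1, 2, 3} is not among them.

no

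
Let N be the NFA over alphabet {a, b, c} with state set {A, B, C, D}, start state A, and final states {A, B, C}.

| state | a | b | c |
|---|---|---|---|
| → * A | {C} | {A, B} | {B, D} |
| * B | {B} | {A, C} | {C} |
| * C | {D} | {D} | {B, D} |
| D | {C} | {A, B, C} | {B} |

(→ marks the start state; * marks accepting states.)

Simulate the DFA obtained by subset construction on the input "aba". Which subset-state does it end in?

{C}

Start: {A}.
δ(A,a) = {C}.
Union: {C}.
After a: {C}.
δ(C,b) = {D}.
Union: {D}.
After b: {D}.
δ(D,a) = {C}.
Union: {C}.
After a: {C}.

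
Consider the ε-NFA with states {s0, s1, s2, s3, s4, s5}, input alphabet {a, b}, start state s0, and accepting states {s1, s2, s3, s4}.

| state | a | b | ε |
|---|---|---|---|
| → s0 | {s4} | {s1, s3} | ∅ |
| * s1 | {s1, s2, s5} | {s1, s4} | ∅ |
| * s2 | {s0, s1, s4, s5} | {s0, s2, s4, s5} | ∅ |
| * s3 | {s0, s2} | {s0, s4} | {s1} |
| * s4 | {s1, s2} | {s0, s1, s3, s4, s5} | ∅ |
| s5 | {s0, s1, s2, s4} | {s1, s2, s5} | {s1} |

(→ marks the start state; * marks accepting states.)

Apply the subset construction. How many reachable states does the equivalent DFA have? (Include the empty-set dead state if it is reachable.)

Start state of the DFA: {s0} (ε-closure of the NFA start).
{s0} --a--> {s4}  [new]
{s0} --b--> {s1, s3}  [new]
{s4} --a--> {s1, s2}  [new]
{s4} --b--> {s0, s1, s3, s4, s5}  [new]
{s1, s3} --a--> {s0, s1, s2, s5}  [new]
{s1, s3} --b--> {s0, s1, s4}  [new]
{s1, s2} --a--> {s0, s1, s2, s4, s5}  [new]
{s1, s2} --b--> {s0, s1, s2, s4, s5}  [seen]
{s0, s1, s3, s4, s5} --a--> {s0, s1, s2, s4, s5}  [seen]
{s0, s1, s3, s4, s5} --b--> {s0, s1, s2, s3, s4, s5}  [new]
{s0, s1, s2, s5} --a--> {s0, s1, s2, s4, s5}  [seen]
{s0, s1, s2, s5} --b--> {s0, s1, s2, s3, s4, s5}  [seen]
{s0, s1, s4} --a--> {s1, s2, s4, s5}  [new]
{s0, s1, s4} --b--> {s0, s1, s3, s4, s5}  [seen]
{s0, s1, s2, s4, s5} --a--> {s0, s1, s2, s4, s5}  [seen]
{s0, s1, s2, s4, s5} --b--> {s0, s1, s2, s3, s4, s5}  [seen]
{s0, s1, s2, s3, s4, s5} --a--> {s0, s1, s2, s4, s5}  [seen]
{s0, s1, s2, s3, s4, s5} --b--> {s0, s1, s2, s3, s4, s5}  [seen]
{s1, s2, s4, s5} --a--> {s0, s1, s2, s4, s5}  [seen]
{s1, s2, s4, s5} --b--> {s0, s1, s2, s3, s4, s5}  [seen]
Reachable DFA states: {s0}, {s4}, {s1, s3}, {s1, s2}, {s0, s1, s3, s4, s5}, {s0, s1, s2, s5}, {s0, s1, s4}, {s0, s1, s2, s4, s5}, {s0, s1, s2, s3, s4, s5}, {s1, s2, s4, s5}.

10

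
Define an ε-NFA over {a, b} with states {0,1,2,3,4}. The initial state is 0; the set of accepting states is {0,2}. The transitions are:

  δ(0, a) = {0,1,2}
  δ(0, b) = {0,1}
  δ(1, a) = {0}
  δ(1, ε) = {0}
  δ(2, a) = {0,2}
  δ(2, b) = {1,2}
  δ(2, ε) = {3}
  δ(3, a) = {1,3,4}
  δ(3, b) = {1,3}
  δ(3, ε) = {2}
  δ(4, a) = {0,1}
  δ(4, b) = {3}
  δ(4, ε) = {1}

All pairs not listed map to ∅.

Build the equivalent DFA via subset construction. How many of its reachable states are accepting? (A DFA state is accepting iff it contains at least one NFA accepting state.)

Start state of the DFA: {0} (ε-closure of the NFA start).
{0} --a--> {0,1,2,3}  [new]
{0} --b--> {0,1}  [new]
{0,1,2,3} --a--> {0,1,2,3,4}  [new]
{0,1,2,3} --b--> {0,1,2,3}  [seen]
{0,1} --a--> {0,1,2,3}  [seen]
{0,1} --b--> {0,1}  [seen]
{0,1,2,3,4} --a--> {0,1,2,3,4}  [seen]
{0,1,2,3,4} --b--> {0,1,2,3}  [seen]
Reachable DFA states: {0}, {0,1,2,3}, {0,1}, {0,1,2,3,4}.
Accepting DFA states (contain an NFA accepting state): {0}, {0,1,2,3}, {0,1}, {0,1,2,3,4}.

4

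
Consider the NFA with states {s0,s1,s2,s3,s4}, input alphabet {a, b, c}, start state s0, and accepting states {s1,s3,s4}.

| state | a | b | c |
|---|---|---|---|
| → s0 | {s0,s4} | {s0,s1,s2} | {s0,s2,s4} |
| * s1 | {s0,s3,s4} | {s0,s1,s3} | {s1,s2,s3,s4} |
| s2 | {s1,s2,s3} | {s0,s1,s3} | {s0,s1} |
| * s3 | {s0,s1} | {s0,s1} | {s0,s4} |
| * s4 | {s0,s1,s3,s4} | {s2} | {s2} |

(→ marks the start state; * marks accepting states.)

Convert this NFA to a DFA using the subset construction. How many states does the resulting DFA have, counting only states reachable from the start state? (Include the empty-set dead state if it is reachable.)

Start state of the DFA: {s0}.
{s0} --a--> {s0,s4}  [new]
{s0} --b--> {s0,s1,s2}  [new]
{s0} --c--> {s0,s2,s4}  [new]
{s0,s4} --a--> {s0,s1,s3,s4}  [new]
{s0,s4} --b--> {s0,s1,s2}  [seen]
{s0,s4} --c--> {s0,s2,s4}  [seen]
{s0,s1,s2} --a--> {s0,s1,s2,s3,s4}  [new]
{s0,s1,s2} --b--> {s0,s1,s2,s3}  [new]
{s0,s1,s2} --c--> {s0,s1,s2,s3,s4}  [seen]
{s0,s2,s4} --a--> {s0,s1,s2,s3,s4}  [seen]
{s0,s2,s4} --b--> {s0,s1,s2,s3}  [seen]
{s0,s2,s4} --c--> {s0,s1,s2,s4}  [new]
{s0,s1,s3,s4} --a--> {s0,s1,s3,s4}  [seen]
{s0,s1,s3,s4} --b--> {s0,s1,s2,s3}  [seen]
{s0,s1,s3,s4} --c--> {s0,s1,s2,s3,s4}  [seen]
{s0,s1,s2,s3,s4} --a--> {s0,s1,s2,s3,s4}  [seen]
{s0,s1,s2,s3,s4} --b--> {s0,s1,s2,s3}  [seen]
{s0,s1,s2,s3,s4} --c--> {s0,s1,s2,s3,s4}  [seen]
{s0,s1,s2,s3} --a--> {s0,s1,s2,s3,s4}  [seen]
{s0,s1,s2,s3} --b--> {s0,s1,s2,s3}  [seen]
{s0,s1,s2,s3} --c--> {s0,s1,s2,s3,s4}  [seen]
{s0,s1,s2,s4} --a--> {s0,s1,s2,s3,s4}  [seen]
{s0,s1,s2,s4} --b--> {s0,s1,s2,s3}  [seen]
{s0,s1,s2,s4} --c--> {s0,s1,s2,s3,s4}  [seen]
Reachable DFA states: {s0}, {s0,s4}, {s0,s1,s2}, {s0,s2,s4}, {s0,s1,s3,s4}, {s0,s1,s2,s3,s4}, {s0,s1,s2,s3}, {s0,s1,s2,s4}.

8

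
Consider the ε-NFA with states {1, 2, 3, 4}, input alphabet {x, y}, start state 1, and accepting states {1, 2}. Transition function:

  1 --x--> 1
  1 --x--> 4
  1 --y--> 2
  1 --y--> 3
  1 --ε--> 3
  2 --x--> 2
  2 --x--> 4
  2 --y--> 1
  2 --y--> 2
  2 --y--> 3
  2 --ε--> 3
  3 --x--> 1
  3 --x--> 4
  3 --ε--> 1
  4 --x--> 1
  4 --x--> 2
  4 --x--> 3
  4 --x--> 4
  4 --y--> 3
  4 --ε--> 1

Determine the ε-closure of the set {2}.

Begin with {2}.
2 →ε {3}; add 3.
3 →ε {1}; add 1.
ε-closure = {1, 2, 3}.

{1, 2, 3}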